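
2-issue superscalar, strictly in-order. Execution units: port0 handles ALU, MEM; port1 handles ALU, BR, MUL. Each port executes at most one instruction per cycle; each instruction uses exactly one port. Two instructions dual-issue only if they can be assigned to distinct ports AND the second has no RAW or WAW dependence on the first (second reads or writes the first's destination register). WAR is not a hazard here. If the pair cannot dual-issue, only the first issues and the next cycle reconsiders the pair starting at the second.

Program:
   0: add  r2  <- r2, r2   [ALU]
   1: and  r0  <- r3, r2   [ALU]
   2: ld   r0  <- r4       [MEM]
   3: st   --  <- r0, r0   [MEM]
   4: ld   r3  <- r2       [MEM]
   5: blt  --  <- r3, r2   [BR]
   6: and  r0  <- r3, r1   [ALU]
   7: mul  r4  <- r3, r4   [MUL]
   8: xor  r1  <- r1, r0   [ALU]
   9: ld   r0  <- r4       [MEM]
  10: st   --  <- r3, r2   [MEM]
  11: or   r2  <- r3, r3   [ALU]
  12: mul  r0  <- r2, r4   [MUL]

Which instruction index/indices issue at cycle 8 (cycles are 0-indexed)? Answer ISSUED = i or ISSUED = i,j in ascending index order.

ISSUED = 10,11

[0] i0  add  -- RAW r2
[1] i1  and  -- WAW r0
[2] i2  ld  -- no-port MEM/MEM
[3] i3  st  -- no-port MEM/MEM
[4] i4  ld  -- RAW r3
[5] i5/i6  blt and  -- pair
[6] i7/i8  mul xor  -- pair
[7] i9  ld  -- no-port MEM/MEM
[8] i10/i11  st or  -- pair
[9] i12  mul  -- tail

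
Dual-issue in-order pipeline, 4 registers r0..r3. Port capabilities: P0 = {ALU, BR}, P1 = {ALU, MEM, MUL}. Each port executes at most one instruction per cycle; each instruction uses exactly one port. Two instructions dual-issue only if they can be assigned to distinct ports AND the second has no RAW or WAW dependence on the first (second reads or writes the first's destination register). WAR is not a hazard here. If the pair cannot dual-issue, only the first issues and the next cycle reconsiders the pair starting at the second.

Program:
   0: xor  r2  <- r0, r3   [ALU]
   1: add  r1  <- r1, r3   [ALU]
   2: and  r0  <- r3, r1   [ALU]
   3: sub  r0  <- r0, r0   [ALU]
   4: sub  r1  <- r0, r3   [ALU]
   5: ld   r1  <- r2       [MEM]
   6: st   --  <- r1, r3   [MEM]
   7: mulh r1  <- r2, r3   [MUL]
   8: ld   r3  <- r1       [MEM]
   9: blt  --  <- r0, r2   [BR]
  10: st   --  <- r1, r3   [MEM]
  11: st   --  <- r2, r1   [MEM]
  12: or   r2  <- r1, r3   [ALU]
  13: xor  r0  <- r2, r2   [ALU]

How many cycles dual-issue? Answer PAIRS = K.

#0 head=0: xor.ALU;add.ALU i0/i1 pair
#1 head=2: and.ALU i2 RAW+WAW r0
#2 head=3: sub.ALU i3 RAW r0
#3 head=4: sub.ALU i4 WAW r1
#4 head=5: ld.MEM i5 no-port MEM/MEM
#5 head=6: st.MEM i6 no-port MEM/MUL
#6 head=7: mulh.MUL i7 no-port MUL/MEM
#7 head=8: ld.MEM;blt.BR i8/i9 pair
#8 head=10: st.MEM i10 no-port MEM/MEM
#9 head=11: st.MEM;or.ALU i11/i12 pair
#10 head=13: xor.ALU i13 tail

PAIRS = 3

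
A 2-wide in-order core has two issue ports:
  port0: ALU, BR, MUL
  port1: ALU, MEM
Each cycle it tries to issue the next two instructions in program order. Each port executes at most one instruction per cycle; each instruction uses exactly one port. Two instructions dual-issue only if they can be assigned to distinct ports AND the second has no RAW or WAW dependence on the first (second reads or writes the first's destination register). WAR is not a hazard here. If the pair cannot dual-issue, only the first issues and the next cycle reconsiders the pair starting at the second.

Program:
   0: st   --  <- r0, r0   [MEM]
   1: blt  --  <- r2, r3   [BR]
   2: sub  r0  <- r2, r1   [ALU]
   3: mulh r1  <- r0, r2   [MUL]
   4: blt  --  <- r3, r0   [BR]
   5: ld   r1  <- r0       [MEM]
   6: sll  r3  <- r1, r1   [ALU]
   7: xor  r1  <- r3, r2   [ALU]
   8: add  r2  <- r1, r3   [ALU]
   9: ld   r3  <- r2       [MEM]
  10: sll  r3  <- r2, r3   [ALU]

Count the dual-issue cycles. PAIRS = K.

0. st.MEM+blt.BR @i0+i1  | dual
1. sub.ALU @i2  | RAW r0
2. mulh.MUL @i3  | no-port MUL/BR
3. blt.BR+ld.MEM @i4+i5  | dual
4. sll.ALU @i6  | RAW r3
5. xor.ALU @i7  | RAW r1
6. add.ALU @i8  | RAW r2
7. ld.MEM @i9  | RAW+WAW r3
8. sll.ALU @i10  | tail

PAIRS = 2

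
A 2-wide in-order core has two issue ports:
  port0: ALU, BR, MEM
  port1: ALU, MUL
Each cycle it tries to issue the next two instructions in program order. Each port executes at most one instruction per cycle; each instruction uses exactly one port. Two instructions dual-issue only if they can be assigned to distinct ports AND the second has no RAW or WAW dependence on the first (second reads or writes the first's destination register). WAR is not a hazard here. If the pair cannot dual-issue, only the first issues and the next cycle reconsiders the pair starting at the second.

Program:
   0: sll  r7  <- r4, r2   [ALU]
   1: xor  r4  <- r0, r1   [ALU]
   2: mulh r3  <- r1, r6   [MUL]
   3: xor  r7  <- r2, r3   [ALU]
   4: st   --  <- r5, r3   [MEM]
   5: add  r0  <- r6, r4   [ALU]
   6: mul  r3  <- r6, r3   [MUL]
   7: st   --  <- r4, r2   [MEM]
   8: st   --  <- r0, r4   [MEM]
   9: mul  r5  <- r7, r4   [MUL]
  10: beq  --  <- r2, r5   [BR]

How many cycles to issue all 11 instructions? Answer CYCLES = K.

CYCLES = 7

0. sll xor @i0&i1  | dual
1. mulh @i2  | RAW r3
2. xor st @i3&i4  | dual
3. add mul @i5&i6  | dual
4. st @i7  | no-port MEM/MEM
5. st mul @i8&i9  | dual
6. beq @i10  | tail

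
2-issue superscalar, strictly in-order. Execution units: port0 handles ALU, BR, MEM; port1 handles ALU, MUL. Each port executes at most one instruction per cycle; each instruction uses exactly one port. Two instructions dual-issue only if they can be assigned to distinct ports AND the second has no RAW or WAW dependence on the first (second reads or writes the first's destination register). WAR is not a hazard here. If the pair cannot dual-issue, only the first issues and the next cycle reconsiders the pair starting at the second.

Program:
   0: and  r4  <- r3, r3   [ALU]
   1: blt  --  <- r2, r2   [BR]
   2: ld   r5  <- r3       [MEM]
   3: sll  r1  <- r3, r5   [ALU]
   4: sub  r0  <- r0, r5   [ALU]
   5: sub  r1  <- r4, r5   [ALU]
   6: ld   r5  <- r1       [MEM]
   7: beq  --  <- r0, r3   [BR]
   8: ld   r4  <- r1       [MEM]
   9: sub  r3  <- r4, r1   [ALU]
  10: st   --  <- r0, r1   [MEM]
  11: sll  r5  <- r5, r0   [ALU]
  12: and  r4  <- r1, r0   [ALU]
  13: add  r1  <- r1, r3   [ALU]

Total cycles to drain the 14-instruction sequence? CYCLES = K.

CYCLES = 10

  cy0 -> i0,i1 (and/blt) dual
  cy1 -> i2 (ld) RAW r5
  cy2 -> i3,i4 (sll/sub) dual
  cy3 -> i5 (sub) RAW r1
  cy4 -> i6 (ld) no-port MEM/BR
  cy5 -> i7 (beq) no-port BR/MEM
  cy6 -> i8 (ld) RAW r4
  cy7 -> i9,i10 (sub/st) dual
  cy8 -> i11,i12 (sll/and) dual
  cy9 -> i13 (add) tail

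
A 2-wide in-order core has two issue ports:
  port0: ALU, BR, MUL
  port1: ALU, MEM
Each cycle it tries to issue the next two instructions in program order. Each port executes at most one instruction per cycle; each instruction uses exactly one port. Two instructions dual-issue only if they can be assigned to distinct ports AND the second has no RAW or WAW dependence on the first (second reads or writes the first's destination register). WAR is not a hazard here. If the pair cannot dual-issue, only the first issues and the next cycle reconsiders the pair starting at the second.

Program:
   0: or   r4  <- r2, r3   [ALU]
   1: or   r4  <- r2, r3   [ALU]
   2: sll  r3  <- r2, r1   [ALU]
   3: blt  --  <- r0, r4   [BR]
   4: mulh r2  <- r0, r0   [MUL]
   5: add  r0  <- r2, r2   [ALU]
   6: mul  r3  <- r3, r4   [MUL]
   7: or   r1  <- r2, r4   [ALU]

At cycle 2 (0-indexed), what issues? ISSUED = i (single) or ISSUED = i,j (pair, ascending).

0. or @i0  | WAW r4
1. or+sll @i1/i2  | 2-wide
2. blt @i3  | no-port BR/MUL
3. mulh @i4  | RAW r2
4. add+mul @i5/i6  | 2-wide
5. or @i7  | tail

ISSUED = 3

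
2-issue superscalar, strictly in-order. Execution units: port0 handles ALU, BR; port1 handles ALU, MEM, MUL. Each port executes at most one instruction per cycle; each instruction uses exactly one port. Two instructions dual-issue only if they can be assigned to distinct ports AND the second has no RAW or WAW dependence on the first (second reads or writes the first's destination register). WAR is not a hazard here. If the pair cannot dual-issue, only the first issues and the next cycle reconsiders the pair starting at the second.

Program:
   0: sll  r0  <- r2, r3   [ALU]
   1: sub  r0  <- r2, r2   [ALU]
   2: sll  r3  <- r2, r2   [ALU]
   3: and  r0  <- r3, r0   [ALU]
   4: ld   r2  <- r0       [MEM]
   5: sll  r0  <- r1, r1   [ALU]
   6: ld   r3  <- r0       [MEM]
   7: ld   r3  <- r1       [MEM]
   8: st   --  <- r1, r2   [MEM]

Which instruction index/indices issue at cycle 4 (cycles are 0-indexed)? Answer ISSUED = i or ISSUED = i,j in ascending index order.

#0 head=0: sll.ALU i0 WAW r0
#1 head=1: sub.ALU sll.ALU i1/i2 2-wide
#2 head=3: and.ALU i3 RAW r0
#3 head=4: ld.MEM sll.ALU i4/i5 2-wide
#4 head=6: ld.MEM i6 no-port MEM/MEM
#5 head=7: ld.MEM i7 no-port MEM/MEM
#6 head=8: st.MEM i8 tail

ISSUED = 6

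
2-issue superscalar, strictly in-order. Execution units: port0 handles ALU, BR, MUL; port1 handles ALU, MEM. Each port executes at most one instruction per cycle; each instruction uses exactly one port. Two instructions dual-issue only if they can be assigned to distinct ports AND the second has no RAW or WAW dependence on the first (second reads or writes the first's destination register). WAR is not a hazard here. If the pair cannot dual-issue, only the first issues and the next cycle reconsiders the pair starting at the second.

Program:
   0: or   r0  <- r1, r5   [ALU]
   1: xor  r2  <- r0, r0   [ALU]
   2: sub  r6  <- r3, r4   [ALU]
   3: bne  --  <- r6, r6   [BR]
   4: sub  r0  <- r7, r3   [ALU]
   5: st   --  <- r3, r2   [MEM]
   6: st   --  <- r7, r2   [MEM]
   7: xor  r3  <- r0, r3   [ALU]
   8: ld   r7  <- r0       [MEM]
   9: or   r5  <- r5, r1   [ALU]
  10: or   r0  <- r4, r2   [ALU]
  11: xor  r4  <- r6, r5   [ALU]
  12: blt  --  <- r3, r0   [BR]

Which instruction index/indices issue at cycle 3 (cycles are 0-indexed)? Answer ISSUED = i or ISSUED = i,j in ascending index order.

ISSUED = 5

t=0 i0:or ; RAW r0
t=1 i1/i2:xor;sub ; 2-wide
t=2 i3/i4:bne;sub ; 2-wide
t=3 i5:st ; no-port MEM/MEM
t=4 i6/i7:st;xor ; 2-wide
t=5 i8/i9:ld;or ; 2-wide
t=6 i10/i11:or;xor ; 2-wide
t=7 i12:blt ; tail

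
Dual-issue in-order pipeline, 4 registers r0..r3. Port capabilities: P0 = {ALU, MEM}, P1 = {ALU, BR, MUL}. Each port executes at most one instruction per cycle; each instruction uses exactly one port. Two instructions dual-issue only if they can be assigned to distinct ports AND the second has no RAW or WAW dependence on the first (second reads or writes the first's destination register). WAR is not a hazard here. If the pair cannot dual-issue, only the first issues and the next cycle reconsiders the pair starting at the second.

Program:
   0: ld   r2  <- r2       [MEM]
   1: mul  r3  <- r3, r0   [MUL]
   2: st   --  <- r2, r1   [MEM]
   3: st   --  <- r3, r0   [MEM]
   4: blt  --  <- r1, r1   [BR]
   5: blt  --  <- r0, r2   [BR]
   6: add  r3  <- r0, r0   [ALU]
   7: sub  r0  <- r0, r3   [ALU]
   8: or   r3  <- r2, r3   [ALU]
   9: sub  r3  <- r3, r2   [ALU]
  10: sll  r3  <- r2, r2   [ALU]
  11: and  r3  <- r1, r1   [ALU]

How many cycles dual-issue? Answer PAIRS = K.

  cy0 -> i0&i1 (ld;mul) dual
  cy1 -> i2 (st) no-port MEM/MEM
  cy2 -> i3&i4 (st;blt) dual
  cy3 -> i5&i6 (blt;add) dual
  cy4 -> i7&i8 (sub;or) dual
  cy5 -> i9 (sub) WAW r3
  cy6 -> i10 (sll) WAW r3
  cy7 -> i11 (and) tail

PAIRS = 4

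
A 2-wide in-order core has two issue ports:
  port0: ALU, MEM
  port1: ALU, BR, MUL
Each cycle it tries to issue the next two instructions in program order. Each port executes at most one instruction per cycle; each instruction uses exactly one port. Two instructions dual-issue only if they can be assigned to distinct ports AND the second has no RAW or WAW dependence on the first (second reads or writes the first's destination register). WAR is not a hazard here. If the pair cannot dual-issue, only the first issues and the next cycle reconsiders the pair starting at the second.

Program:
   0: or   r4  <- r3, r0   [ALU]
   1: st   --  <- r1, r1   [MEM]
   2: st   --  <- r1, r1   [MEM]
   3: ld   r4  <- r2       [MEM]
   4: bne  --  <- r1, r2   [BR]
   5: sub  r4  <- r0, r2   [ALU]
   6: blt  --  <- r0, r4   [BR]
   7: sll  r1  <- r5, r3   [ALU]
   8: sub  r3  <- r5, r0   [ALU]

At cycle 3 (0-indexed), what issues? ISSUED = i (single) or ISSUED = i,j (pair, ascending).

c0: i0+i1 or.ALU st.MEM  dual
c1: i2 st.MEM  no-port MEM/MEM
c2: i3+i4 ld.MEM bne.BR  dual
c3: i5 sub.ALU  RAW r4
c4: i6+i7 blt.BR sll.ALU  dual
c5: i8 sub.ALU  tail

ISSUED = 5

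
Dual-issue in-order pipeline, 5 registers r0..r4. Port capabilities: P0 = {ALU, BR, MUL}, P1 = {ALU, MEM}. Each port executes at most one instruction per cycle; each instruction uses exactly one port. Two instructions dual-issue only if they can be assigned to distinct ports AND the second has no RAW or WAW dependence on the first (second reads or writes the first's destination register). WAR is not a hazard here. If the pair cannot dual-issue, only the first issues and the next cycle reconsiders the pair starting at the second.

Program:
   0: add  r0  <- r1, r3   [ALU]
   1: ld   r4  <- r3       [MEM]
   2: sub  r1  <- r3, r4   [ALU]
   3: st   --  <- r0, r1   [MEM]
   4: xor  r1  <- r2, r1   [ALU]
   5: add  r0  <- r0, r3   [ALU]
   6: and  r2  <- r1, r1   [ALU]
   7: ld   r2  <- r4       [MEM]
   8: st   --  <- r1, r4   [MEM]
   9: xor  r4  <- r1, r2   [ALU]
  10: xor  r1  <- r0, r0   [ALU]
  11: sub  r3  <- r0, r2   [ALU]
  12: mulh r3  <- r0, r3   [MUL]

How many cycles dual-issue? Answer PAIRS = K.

  cy0 -> i0/i1 (add.ALU/ld.MEM) dual
  cy1 -> i2 (sub.ALU) RAW r1
  cy2 -> i3/i4 (st.MEM/xor.ALU) dual
  cy3 -> i5/i6 (add.ALU/and.ALU) dual
  cy4 -> i7 (ld.MEM) no-port MEM/MEM
  cy5 -> i8/i9 (st.MEM/xor.ALU) dual
  cy6 -> i10/i11 (xor.ALU/sub.ALU) dual
  cy7 -> i12 (mulh.MUL) tail

PAIRS = 5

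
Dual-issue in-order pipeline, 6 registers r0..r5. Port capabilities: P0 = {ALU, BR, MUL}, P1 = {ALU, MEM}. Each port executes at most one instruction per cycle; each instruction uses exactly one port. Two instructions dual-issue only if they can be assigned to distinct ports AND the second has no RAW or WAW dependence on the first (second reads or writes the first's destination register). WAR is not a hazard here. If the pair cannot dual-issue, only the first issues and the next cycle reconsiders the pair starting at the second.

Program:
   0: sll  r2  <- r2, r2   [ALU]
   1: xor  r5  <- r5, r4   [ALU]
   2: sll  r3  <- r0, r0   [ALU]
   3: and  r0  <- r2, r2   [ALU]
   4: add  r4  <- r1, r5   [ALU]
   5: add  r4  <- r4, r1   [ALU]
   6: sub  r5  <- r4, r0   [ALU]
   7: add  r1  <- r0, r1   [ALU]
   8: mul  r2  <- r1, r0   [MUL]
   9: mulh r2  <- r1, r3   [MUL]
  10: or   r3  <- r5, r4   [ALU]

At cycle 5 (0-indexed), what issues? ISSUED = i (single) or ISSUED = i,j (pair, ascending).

t=0 i0&i1:sll xor ; 2-wide
t=1 i2&i3:sll and ; 2-wide
t=2 i4:add ; RAW+WAW r4
t=3 i5:add ; RAW r4
t=4 i6&i7:sub add ; 2-wide
t=5 i8:mul ; no-port MUL/MUL
t=6 i9&i10:mulh or ; 2-wide

ISSUED = 8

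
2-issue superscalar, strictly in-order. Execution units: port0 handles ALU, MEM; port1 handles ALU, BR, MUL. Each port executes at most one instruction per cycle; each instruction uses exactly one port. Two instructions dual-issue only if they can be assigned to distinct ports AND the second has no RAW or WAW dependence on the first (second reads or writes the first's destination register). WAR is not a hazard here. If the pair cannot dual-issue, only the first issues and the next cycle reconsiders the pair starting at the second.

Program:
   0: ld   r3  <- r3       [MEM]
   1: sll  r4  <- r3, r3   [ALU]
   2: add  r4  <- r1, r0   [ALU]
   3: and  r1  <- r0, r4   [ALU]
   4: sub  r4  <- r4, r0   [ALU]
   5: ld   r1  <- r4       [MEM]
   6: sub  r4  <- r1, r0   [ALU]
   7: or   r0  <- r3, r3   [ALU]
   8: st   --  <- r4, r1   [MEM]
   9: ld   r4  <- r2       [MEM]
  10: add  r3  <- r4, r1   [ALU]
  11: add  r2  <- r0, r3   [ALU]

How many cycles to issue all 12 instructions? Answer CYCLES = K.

CYCLES = 10

t=0 i0:ld.MEM ; RAW r3
t=1 i1:sll.ALU ; WAW r4
t=2 i2:add.ALU ; RAW r4
t=3 i3/i4:and.ALU sub.ALU ; 2-wide
t=4 i5:ld.MEM ; RAW r1
t=5 i6/i7:sub.ALU or.ALU ; 2-wide
t=6 i8:st.MEM ; no-port MEM/MEM
t=7 i9:ld.MEM ; RAW r4
t=8 i10:add.ALU ; RAW r3
t=9 i11:add.ALU ; tail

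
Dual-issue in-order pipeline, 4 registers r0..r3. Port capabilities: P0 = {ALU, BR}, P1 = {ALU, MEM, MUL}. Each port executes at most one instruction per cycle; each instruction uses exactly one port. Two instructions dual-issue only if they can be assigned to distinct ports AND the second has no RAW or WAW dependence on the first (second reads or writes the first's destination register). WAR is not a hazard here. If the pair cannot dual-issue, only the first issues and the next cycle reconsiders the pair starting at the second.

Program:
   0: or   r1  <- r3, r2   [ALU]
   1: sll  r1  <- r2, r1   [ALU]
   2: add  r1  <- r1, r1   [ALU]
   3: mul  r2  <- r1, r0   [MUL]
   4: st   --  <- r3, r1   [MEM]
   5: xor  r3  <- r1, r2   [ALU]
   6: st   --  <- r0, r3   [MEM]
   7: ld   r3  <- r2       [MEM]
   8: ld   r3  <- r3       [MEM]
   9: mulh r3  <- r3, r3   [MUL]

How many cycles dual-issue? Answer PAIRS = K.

[0] i0  or.ALU  -- RAW+WAW r1
[1] i1  sll.ALU  -- RAW+WAW r1
[2] i2  add.ALU  -- RAW r1
[3] i3  mul.MUL  -- no-port MUL/MEM
[4] i4/i5  st.MEM/xor.ALU  -- dual
[5] i6  st.MEM  -- no-port MEM/MEM
[6] i7  ld.MEM  -- no-port MEM/MEM
[7] i8  ld.MEM  -- no-port MEM/MUL
[8] i9  mulh.MUL  -- tail

PAIRS = 1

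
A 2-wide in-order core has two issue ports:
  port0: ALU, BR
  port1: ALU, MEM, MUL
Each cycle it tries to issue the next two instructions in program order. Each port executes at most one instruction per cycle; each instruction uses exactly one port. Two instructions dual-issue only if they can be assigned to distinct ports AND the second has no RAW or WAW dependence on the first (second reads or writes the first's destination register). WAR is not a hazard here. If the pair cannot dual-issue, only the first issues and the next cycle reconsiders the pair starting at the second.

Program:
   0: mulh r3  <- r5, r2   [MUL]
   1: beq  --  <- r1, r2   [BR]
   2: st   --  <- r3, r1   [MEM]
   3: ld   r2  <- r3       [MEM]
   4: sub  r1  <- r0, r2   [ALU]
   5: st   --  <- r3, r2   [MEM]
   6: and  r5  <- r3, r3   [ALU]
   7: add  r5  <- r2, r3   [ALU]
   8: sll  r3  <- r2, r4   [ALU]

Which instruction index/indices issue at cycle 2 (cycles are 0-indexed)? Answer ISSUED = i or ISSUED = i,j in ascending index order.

  cy0 -> i0/i1 (mulh.MUL;beq.BR) dual
  cy1 -> i2 (st.MEM) no-port MEM/MEM
  cy2 -> i3 (ld.MEM) RAW r2
  cy3 -> i4/i5 (sub.ALU;st.MEM) dual
  cy4 -> i6 (and.ALU) WAW r5
  cy5 -> i7/i8 (add.ALU;sll.ALU) dual

ISSUED = 3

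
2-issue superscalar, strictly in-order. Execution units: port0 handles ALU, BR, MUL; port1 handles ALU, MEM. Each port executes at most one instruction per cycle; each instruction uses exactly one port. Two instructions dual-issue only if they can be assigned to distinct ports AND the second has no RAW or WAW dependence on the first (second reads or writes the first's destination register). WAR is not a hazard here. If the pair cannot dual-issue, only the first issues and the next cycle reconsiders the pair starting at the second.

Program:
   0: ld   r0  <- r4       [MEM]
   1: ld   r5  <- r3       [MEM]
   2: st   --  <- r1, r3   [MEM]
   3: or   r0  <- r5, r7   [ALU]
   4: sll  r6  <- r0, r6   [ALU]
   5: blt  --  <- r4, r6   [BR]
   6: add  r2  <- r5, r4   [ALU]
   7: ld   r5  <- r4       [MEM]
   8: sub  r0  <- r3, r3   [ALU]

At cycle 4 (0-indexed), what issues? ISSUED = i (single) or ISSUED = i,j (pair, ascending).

ISSUED = 5,6

[0] i0  ld.MEM  -- no-port MEM/MEM
[1] i1  ld.MEM  -- no-port MEM/MEM
[2] i2+i3  st.MEM/or.ALU  -- 2-wide
[3] i4  sll.ALU  -- RAW r6
[4] i5+i6  blt.BR/add.ALU  -- 2-wide
[5] i7+i8  ld.MEM/sub.ALU  -- 2-wide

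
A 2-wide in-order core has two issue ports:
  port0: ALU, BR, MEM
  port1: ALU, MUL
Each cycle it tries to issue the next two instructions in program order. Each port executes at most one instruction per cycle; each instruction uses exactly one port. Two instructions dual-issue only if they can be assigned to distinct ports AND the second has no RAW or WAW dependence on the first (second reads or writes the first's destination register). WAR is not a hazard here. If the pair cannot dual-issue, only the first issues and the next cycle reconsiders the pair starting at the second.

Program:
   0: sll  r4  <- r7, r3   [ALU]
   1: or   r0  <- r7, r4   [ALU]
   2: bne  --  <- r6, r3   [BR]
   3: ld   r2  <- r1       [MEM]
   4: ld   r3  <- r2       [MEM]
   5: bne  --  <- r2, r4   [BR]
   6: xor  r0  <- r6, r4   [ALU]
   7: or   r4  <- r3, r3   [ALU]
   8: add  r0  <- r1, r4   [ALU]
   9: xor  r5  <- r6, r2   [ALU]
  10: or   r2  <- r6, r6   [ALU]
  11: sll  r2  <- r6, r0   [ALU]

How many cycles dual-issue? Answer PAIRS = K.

PAIRS = 3

c0: i0 sll.ALU  RAW r4
c1: i1+i2 or.ALU/bne.BR  2-wide
c2: i3 ld.MEM  no-port MEM/MEM
c3: i4 ld.MEM  no-port MEM/BR
c4: i5+i6 bne.BR/xor.ALU  2-wide
c5: i7 or.ALU  RAW r4
c6: i8+i9 add.ALU/xor.ALU  2-wide
c7: i10 or.ALU  WAW r2
c8: i11 sll.ALU  tail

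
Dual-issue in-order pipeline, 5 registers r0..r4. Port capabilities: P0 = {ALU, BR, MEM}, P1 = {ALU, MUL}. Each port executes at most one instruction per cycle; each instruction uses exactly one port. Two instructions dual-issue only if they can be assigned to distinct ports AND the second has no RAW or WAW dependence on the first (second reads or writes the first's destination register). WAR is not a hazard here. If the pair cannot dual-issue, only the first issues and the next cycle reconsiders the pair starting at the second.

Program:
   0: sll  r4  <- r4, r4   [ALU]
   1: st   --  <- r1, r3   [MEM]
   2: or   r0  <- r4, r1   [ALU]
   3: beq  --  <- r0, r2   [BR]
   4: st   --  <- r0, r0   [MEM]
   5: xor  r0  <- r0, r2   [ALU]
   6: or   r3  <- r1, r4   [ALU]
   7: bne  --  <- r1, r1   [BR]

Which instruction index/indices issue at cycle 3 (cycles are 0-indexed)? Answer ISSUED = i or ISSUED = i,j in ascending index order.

ISSUED = 4,5

#0 head=0: sll.ALU;st.MEM i0,i1 2-wide
#1 head=2: or.ALU i2 RAW r0
#2 head=3: beq.BR i3 no-port BR/MEM
#3 head=4: st.MEM;xor.ALU i4,i5 2-wide
#4 head=6: or.ALU;bne.BR i6,i7 2-wide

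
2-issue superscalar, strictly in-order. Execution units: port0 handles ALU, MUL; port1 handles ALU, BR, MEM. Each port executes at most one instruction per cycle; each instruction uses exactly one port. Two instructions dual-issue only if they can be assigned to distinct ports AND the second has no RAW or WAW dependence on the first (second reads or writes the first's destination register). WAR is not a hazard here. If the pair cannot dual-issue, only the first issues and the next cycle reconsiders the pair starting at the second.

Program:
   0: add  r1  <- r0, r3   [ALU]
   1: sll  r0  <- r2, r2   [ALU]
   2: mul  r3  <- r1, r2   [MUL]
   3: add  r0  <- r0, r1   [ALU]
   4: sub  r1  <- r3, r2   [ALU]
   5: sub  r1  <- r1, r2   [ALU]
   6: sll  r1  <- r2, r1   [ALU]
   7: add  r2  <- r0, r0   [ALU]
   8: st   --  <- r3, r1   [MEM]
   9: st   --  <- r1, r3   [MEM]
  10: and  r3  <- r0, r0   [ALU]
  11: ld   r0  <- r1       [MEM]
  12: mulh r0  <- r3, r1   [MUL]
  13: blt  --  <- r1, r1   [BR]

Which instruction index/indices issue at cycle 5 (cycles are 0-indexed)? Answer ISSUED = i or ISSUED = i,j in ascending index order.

ISSUED = 8

c0: i0&i1 add sll  dual
c1: i2&i3 mul add  dual
c2: i4 sub  RAW+WAW r1
c3: i5 sub  RAW+WAW r1
c4: i6&i7 sll add  dual
c5: i8 st  no-port MEM/MEM
c6: i9&i10 st and  dual
c7: i11 ld  WAW r0
c8: i12&i13 mulh blt  dual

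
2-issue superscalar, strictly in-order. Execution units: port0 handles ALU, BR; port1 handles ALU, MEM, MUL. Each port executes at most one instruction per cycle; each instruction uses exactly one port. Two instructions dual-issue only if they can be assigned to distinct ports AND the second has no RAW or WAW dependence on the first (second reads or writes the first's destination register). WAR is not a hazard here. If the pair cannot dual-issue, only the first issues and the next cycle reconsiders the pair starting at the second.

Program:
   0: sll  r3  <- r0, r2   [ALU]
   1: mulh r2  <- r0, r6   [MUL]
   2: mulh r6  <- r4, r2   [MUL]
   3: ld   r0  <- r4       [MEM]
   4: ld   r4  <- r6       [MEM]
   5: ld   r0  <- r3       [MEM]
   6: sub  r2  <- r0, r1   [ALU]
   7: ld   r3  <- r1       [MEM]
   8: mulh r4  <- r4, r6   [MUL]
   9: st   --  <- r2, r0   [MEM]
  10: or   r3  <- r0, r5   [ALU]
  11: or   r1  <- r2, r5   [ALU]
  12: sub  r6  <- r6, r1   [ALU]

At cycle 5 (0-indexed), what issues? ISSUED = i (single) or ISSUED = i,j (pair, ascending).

t=0 i0,i1:sll mulh ; pair
t=1 i2:mulh ; no-port MUL/MEM
t=2 i3:ld ; no-port MEM/MEM
t=3 i4:ld ; no-port MEM/MEM
t=4 i5:ld ; RAW r0
t=5 i6,i7:sub ld ; pair
t=6 i8:mulh ; no-port MUL/MEM
t=7 i9,i10:st or ; pair
t=8 i11:or ; RAW r1
t=9 i12:sub ; tail

ISSUED = 6,7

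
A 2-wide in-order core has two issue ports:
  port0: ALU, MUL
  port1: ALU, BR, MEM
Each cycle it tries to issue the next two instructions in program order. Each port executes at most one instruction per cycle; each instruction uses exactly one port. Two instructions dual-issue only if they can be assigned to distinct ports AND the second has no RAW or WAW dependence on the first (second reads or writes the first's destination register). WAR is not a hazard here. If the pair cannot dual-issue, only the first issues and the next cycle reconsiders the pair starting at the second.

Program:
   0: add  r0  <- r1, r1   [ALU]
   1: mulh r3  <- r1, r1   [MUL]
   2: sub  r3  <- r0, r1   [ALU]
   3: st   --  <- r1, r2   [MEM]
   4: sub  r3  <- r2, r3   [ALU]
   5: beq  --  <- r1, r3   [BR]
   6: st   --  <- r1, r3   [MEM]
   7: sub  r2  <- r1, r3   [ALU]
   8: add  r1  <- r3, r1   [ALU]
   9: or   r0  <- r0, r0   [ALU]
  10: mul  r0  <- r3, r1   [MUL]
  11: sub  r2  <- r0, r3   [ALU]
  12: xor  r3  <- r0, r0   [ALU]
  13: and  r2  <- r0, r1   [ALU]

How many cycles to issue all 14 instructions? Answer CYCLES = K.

#0 head=0: add.ALU;mulh.MUL i0+i1 dual
#1 head=2: sub.ALU;st.MEM i2+i3 dual
#2 head=4: sub.ALU i4 RAW r3
#3 head=5: beq.BR i5 no-port BR/MEM
#4 head=6: st.MEM;sub.ALU i6+i7 dual
#5 head=8: add.ALU;or.ALU i8+i9 dual
#6 head=10: mul.MUL i10 RAW r0
#7 head=11: sub.ALU;xor.ALU i11+i12 dual
#8 head=13: and.ALU i13 tail

CYCLES = 9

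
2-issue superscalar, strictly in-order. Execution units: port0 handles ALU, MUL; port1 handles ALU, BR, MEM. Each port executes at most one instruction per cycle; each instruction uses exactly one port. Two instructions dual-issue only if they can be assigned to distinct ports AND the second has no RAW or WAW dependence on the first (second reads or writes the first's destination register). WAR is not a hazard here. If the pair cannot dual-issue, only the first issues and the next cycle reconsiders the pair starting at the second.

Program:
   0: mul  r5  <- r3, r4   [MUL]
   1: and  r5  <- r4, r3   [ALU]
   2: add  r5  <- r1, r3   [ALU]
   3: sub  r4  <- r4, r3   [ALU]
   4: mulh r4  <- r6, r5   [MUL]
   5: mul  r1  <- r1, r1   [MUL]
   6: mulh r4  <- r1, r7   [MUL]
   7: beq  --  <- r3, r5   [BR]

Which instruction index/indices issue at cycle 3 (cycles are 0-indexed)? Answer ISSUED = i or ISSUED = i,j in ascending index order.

[0] i0  mul.MUL  -- WAW r5
[1] i1  and.ALU  -- WAW r5
[2] i2,i3  add.ALU sub.ALU  -- pair
[3] i4  mulh.MUL  -- no-port MUL/MUL
[4] i5  mul.MUL  -- no-port MUL/MUL
[5] i6,i7  mulh.MUL beq.BR  -- pair

ISSUED = 4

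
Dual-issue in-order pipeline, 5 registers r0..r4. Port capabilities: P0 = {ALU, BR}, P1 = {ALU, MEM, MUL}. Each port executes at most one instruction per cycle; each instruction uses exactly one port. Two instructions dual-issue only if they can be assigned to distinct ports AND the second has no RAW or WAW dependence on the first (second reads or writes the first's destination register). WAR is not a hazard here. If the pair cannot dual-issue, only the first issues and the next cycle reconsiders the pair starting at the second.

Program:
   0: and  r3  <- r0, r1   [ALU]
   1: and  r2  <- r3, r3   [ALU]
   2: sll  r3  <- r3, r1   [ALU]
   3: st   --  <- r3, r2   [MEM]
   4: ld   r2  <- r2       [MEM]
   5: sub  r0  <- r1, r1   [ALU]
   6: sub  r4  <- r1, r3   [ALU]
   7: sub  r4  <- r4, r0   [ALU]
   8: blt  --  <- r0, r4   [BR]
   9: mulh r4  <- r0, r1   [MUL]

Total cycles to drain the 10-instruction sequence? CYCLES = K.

  cy0 -> i0 (and) RAW r3
  cy1 -> i1/i2 (and+sll) 2-wide
  cy2 -> i3 (st) no-port MEM/MEM
  cy3 -> i4/i5 (ld+sub) 2-wide
  cy4 -> i6 (sub) RAW+WAW r4
  cy5 -> i7 (sub) RAW r4
  cy6 -> i8/i9 (blt+mulh) 2-wide

CYCLES = 7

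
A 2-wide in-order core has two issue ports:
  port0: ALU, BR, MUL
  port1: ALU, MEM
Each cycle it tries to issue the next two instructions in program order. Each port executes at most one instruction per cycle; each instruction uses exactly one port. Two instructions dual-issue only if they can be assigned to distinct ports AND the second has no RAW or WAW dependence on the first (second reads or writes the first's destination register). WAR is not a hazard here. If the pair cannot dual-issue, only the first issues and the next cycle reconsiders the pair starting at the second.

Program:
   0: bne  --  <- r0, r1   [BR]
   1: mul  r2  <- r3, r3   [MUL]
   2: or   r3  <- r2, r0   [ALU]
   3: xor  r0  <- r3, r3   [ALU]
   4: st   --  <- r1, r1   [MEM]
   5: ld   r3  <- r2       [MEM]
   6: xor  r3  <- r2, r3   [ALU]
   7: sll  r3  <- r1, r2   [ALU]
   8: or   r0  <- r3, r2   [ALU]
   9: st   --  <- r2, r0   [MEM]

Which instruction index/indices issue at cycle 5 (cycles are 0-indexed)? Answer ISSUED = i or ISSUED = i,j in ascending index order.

ISSUED = 6

c0: i0 bne  no-port BR/MUL
c1: i1 mul  RAW r2
c2: i2 or  RAW r3
c3: i3&i4 xor st  dual
c4: i5 ld  RAW+WAW r3
c5: i6 xor  WAW r3
c6: i7 sll  RAW r3
c7: i8 or  RAW r0
c8: i9 st  tail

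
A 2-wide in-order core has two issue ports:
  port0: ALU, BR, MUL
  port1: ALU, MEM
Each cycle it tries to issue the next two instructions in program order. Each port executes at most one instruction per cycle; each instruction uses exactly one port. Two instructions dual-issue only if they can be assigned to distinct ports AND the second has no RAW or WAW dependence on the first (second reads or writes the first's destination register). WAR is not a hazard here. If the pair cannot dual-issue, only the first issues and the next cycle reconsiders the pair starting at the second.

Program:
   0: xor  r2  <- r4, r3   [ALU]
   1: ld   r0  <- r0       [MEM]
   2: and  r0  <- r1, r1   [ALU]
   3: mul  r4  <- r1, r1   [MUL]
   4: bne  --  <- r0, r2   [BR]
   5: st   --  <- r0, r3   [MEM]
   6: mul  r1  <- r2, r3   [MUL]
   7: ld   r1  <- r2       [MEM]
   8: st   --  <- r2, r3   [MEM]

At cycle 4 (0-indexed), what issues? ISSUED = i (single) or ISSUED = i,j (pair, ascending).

ISSUED = 7

c0: i0+i1 xor.ALU ld.MEM  2-wide
c1: i2+i3 and.ALU mul.MUL  2-wide
c2: i4+i5 bne.BR st.MEM  2-wide
c3: i6 mul.MUL  WAW r1
c4: i7 ld.MEM  no-port MEM/MEM
c5: i8 st.MEM  tail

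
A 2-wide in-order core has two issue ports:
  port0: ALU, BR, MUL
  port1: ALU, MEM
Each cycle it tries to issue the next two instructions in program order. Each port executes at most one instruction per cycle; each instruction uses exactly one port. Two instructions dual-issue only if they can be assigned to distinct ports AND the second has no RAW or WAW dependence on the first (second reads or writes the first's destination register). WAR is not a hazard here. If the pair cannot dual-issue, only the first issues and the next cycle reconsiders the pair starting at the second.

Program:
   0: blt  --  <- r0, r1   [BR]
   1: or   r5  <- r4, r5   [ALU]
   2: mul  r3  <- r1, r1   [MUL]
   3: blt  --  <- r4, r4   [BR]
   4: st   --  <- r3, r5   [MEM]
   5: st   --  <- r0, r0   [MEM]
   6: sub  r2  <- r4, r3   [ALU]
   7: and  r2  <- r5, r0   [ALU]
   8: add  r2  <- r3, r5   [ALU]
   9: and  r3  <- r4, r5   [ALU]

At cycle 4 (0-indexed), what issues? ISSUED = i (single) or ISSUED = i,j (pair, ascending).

#0 head=0: blt.BR+or.ALU i0,i1 2-wide
#1 head=2: mul.MUL i2 no-port MUL/BR
#2 head=3: blt.BR+st.MEM i3,i4 2-wide
#3 head=5: st.MEM+sub.ALU i5,i6 2-wide
#4 head=7: and.ALU i7 WAW r2
#5 head=8: add.ALU+and.ALU i8,i9 2-wide

ISSUED = 7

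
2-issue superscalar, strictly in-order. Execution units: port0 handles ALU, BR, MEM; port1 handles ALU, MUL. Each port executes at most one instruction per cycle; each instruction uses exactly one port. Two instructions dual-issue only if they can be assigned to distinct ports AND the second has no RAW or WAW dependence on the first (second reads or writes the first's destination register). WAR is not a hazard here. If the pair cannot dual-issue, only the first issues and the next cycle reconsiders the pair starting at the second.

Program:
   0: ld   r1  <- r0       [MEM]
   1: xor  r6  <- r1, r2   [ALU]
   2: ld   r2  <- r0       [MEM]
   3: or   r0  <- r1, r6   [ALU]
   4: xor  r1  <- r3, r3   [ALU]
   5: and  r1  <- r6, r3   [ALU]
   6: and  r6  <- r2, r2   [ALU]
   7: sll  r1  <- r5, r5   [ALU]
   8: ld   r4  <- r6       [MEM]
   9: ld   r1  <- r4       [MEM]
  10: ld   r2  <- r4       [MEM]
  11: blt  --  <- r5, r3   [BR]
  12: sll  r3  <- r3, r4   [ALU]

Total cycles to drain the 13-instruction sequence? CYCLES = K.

[0] i0  ld.MEM  -- RAW r1
[1] i1/i2  xor.ALU+ld.MEM  -- pair
[2] i3/i4  or.ALU+xor.ALU  -- pair
[3] i5/i6  and.ALU+and.ALU  -- pair
[4] i7/i8  sll.ALU+ld.MEM  -- pair
[5] i9  ld.MEM  -- no-port MEM/MEM
[6] i10  ld.MEM  -- no-port MEM/BR
[7] i11/i12  blt.BR+sll.ALU  -- pair

CYCLES = 8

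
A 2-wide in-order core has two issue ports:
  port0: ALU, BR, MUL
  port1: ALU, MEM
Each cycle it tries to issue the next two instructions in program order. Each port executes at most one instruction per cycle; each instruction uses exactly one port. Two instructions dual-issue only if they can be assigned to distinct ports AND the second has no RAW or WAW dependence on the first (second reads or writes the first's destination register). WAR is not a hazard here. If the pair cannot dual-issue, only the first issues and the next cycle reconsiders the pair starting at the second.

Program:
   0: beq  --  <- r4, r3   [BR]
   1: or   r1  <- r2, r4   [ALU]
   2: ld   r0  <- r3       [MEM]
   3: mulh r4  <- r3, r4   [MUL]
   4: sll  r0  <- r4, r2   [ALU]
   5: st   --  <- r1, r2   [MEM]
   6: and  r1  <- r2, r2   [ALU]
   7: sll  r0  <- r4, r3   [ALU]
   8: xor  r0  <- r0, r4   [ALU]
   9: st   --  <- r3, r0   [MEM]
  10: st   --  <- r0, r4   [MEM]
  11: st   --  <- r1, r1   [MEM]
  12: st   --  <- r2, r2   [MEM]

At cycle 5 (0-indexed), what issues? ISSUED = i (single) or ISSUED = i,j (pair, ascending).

t=0 i0/i1:beq.BR;or.ALU ; dual
t=1 i2/i3:ld.MEM;mulh.MUL ; dual
t=2 i4/i5:sll.ALU;st.MEM ; dual
t=3 i6/i7:and.ALU;sll.ALU ; dual
t=4 i8:xor.ALU ; RAW r0
t=5 i9:st.MEM ; no-port MEM/MEM
t=6 i10:st.MEM ; no-port MEM/MEM
t=7 i11:st.MEM ; no-port MEM/MEM
t=8 i12:st.MEM ; tail

ISSUED = 9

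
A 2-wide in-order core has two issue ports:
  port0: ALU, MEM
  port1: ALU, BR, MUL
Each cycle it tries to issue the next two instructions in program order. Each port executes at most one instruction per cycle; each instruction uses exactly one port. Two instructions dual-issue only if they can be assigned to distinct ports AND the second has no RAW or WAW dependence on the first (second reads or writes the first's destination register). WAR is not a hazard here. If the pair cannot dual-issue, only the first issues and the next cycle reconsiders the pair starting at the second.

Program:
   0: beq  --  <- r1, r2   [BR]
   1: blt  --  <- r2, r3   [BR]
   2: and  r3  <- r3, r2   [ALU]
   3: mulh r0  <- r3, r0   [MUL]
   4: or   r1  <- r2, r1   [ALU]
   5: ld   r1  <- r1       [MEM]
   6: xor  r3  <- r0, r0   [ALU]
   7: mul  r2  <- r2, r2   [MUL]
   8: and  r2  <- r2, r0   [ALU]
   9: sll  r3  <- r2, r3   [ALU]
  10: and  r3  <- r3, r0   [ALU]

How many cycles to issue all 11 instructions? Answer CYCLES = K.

c0: i0 beq  no-port BR/BR
c1: i1/i2 blt;and  pair
c2: i3/i4 mulh;or  pair
c3: i5/i6 ld;xor  pair
c4: i7 mul  RAW+WAW r2
c5: i8 and  RAW r2
c6: i9 sll  RAW+WAW r3
c7: i10 and  tail

CYCLES = 8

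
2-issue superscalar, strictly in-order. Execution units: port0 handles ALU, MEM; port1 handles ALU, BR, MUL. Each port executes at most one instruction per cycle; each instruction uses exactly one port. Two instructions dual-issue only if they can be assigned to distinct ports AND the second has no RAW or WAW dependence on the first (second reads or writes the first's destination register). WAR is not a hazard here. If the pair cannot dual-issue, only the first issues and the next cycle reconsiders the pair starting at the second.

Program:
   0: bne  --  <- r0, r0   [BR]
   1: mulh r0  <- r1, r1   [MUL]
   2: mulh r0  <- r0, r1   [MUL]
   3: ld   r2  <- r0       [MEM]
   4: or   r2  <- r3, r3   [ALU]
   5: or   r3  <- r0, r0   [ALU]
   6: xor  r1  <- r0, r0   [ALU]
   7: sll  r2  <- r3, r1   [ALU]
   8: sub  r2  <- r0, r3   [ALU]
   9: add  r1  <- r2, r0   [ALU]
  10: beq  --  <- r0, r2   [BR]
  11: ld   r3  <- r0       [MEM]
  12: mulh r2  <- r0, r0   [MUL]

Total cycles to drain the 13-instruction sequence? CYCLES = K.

c0: i0 bne  no-port BR/MUL
c1: i1 mulh  no-port MUL/MUL
c2: i2 mulh  RAW r0
c3: i3 ld  WAW r2
c4: i4+i5 or/or  pair
c5: i6 xor  RAW r1
c6: i7 sll  WAW r2
c7: i8 sub  RAW r2
c8: i9+i10 add/beq  pair
c9: i11+i12 ld/mulh  pair

CYCLES = 10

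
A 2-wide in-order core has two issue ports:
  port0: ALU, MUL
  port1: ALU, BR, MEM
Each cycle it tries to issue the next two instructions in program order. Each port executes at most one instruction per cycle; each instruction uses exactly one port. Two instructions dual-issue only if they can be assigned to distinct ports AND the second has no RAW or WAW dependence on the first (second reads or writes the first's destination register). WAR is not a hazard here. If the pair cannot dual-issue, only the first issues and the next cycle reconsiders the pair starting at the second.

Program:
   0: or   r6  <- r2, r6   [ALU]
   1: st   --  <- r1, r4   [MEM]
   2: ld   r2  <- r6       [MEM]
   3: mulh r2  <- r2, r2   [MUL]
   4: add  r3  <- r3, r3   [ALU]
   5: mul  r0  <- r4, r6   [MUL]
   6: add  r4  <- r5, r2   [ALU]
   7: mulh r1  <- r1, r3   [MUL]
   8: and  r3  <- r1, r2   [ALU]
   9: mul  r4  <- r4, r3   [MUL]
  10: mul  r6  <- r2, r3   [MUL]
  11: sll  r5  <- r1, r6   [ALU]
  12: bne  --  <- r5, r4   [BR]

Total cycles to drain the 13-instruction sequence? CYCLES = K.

CYCLES = 10

0. or;st @i0&i1  | 2-wide
1. ld @i2  | RAW+WAW r2
2. mulh;add @i3&i4  | 2-wide
3. mul;add @i5&i6  | 2-wide
4. mulh @i7  | RAW r1
5. and @i8  | RAW r3
6. mul @i9  | no-port MUL/MUL
7. mul @i10  | RAW r6
8. sll @i11  | RAW r5
9. bne @i12  | tail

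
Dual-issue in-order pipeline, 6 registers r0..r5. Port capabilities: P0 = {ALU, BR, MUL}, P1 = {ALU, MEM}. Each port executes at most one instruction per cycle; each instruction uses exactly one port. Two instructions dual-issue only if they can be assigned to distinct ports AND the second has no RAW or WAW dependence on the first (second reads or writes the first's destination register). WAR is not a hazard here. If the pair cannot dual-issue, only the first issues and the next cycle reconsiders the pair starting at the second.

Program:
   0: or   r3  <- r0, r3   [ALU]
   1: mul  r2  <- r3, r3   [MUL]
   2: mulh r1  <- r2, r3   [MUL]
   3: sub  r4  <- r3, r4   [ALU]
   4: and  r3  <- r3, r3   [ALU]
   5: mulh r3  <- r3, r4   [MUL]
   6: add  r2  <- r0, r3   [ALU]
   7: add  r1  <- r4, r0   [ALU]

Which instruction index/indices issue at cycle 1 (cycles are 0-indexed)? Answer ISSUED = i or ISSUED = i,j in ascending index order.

[0] i0  or.ALU  -- RAW r3
[1] i1  mul.MUL  -- no-port MUL/MUL
[2] i2/i3  mulh.MUL sub.ALU  -- pair
[3] i4  and.ALU  -- RAW+WAW r3
[4] i5  mulh.MUL  -- RAW r3
[5] i6/i7  add.ALU add.ALU  -- pair

ISSUED = 1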